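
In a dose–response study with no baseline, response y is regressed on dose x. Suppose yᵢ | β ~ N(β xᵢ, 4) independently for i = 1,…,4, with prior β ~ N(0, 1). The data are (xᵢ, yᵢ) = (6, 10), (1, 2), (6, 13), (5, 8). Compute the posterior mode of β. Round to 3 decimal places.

log p(β | y) = −Σ(yᵢ − βxᵢ)²/(2·4) − β²/(2·1) + const.
Setting the derivative to zero: Σxᵢ(yᵢ − βxᵢ)/4 − β/1 = 0, so β = Σxᵢyᵢ / (Σxᵢ² + σ²/τ²).
Σxᵢyᵢ = 6·10 + 1·2 + 6·13 + 5·8 = 180; Σxᵢ² = 98; σ²/τ² = 4.
β̂_MAP = 180 / (98 + 4) = 180/102 ≈ 1.765.

β̂_MAP = 1.765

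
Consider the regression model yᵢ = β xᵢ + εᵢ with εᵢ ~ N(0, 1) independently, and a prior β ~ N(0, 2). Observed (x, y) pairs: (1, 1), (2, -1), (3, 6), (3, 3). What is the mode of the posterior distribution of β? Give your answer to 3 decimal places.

log p(β | y) = −Σ(yᵢ − βxᵢ)²/(2·1) − β²/(2·2) + const.
Setting the derivative to zero: Σxᵢ(yᵢ − βxᵢ)/1 − β/2 = 0, so β = Σxᵢyᵢ / (Σxᵢ² + σ²/τ²).
Σxᵢyᵢ = 1·1 + 2·(-1) + 3·6 + 3·3 = 26; Σxᵢ² = 23; σ²/τ² = 0.5.
β̂_MAP = 26 / (23 + 0.5) = 26/23.5 ≈ 1.106.

β̂_MAP = 1.106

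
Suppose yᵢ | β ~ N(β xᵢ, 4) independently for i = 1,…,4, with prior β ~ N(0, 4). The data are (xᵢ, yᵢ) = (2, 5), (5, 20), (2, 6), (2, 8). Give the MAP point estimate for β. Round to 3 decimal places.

β̂_MAP = 3.632

log p(β | y) = −Σ(yᵢ − βxᵢ)²/(2·4) − β²/(2·4) + const.
Setting the derivative to zero: Σxᵢ(yᵢ − βxᵢ)/4 − β/4 = 0, so β = Σxᵢyᵢ / (Σxᵢ² + σ²/τ²).
Σxᵢyᵢ = 2·5 + 5·20 + 2·6 + 2·8 = 138; Σxᵢ² = 37; σ²/τ² = 1.
β̂_MAP = 138 / (37 + 1) = 138/38 ≈ 3.632.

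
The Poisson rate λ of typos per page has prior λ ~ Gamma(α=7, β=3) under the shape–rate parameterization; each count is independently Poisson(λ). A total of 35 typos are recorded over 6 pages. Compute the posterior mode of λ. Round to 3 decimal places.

λ̂_MAP = 4.556

Σxᵢ = 35, n = 6.
Posterior ∝ λ^6e^(−3λ) · λ^35e^(−6λ) = λ^41e^(−9λ), i.e. Gamma(shape=42, rate=9).
The mode of a Gamma(a, b) with a ≥ 1 (shape–rate) is (a−1)/b = 41/9 ≈ 4.556.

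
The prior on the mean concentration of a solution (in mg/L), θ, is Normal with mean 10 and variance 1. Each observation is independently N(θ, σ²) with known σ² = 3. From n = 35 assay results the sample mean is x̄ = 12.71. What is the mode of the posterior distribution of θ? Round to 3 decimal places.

θ̂_MAP = 12.496

n = 35, x̄ = 12.71.
For a Normal prior and Normal likelihood with known variance, the posterior is Normal; its mode equals its mean, the precision-weighted average.
Prior precision 1/σ₀² = 1/1 = 1; data precision n/σ² = 35/3.
θ̂ = (1·10 + (35/3)·12.71) / (1 + 35/3) = (9497/60)/(38/3) = 9497/760 ≈ 12.496.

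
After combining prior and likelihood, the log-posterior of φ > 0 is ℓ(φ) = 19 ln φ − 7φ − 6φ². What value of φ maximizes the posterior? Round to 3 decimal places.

φ̂_MAP = 1.000

ℓ'(φ) = 19/φ − 7 − 12φ. Setting this to zero and multiplying by φ: 12φ² + 7φ − 19 = 0.
φ = (−7 + √(7² + 4·12·19)) / (2·12) = (−7 + √961) / 24 = (−7 + 31)/24 = 1.
ℓ''(φ) = −19/φ² − 12 < 0, confirming a maximum.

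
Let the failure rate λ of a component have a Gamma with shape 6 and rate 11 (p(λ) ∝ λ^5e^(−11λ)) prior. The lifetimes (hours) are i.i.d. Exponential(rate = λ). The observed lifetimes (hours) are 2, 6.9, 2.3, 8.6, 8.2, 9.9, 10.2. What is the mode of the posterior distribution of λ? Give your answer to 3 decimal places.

The Exponential(rate=λ) likelihood is ∝ λ^n e^(−λΣtᵢ). Here n = 7 and Σtᵢ = 2 + 6.9 + 2.3 + 8.6 + 8.2 + 9.9 + 10.2 = 48.1.
Posterior ∝ λ^5e^(−11λ) · λ^7e^(−48.1λ) = λ^12e^(−59.1λ), i.e. Gamma(13, 59.1).
Mode = (a−1)/b = 12/59.1 ≈ 0.203.

λ̂_MAP = 0.203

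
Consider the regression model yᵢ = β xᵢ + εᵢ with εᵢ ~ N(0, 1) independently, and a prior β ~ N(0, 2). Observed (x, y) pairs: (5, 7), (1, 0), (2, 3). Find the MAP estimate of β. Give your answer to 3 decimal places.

log p(β | y) = −Σ(yᵢ − βxᵢ)²/(2·1) − β²/(2·2) + const.
Setting the derivative to zero: Σxᵢ(yᵢ − βxᵢ)/1 − β/2 = 0, so β = Σxᵢyᵢ / (Σxᵢ² + σ²/τ²).
Σxᵢyᵢ = 5·7 + 1·0 + 2·3 = 41; Σxᵢ² = 30; σ²/τ² = 0.5.
β̂_MAP = 41 / (30 + 0.5) = 41/30.5 ≈ 1.344.

β̂_MAP = 1.344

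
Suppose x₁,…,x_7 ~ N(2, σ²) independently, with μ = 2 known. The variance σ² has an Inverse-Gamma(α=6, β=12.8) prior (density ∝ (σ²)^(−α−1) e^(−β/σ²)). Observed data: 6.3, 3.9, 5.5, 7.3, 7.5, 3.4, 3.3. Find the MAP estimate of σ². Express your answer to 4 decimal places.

σ̂²_MAP = 5.8067

Sum of squared deviations about the known mean: SS = (6.3−2)² + (3.9−2)² + (5.5−2)² + (7.3−2)² + (7.5−2)² + (3.4−2)² + (3.3−2)² = 96.34.
The Normal likelihood contributes (σ²)^(−n/2) exp(−SS/(2σ²)), so the posterior is Inverse-Gamma(α + n/2, β + SS/2) = Inverse-Gamma(9.5, 60.97).
The mode of Inverse-Gamma(a, b) is b/(a+1) = 60.97/10.5 ≈ 5.8067.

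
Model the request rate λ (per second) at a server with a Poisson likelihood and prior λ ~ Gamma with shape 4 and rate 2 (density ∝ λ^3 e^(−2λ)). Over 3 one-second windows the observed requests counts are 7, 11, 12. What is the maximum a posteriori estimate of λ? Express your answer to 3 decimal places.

λ̂_MAP = 6.600

Σxᵢ = 7+11+12 = 30, with n = 3.
Posterior ∝ λ^3e^(−2λ) · λ^30e^(−3λ) = λ^33e^(−5λ), i.e. Gamma(shape=34, rate=5).
The mode of a Gamma(a, b) with a ≥ 1 (shape–rate) is (a−1)/b = 33/5 ≈ 6.600.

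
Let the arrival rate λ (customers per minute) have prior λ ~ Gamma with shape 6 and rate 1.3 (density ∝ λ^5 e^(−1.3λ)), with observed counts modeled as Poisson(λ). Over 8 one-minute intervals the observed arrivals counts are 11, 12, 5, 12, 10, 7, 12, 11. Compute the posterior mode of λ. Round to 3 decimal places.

Σxᵢ = 11+12+5+12+10+7+12+11 = 80, with n = 8.
Posterior ∝ λ^5e^(−1.3λ) · λ^80e^(−8λ) = λ^85e^(−9.3λ), i.e. Gamma(shape=86, rate=9.3).
The mode of a Gamma(a, b) with a ≥ 1 (shape–rate) is (a−1)/b = 85/9.3 ≈ 9.140.

λ̂_MAP = 9.140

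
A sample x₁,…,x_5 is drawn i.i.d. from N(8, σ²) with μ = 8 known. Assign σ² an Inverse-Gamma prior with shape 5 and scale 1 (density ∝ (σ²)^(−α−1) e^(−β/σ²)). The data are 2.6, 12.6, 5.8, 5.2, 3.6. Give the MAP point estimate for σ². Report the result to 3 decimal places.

Sum of squared deviations about the known mean: SS = (2.6−8)² + (12.6−8)² + (5.8−8)² + (5.2−8)² + (3.6−8)² = 82.36.
The Normal likelihood contributes (σ²)^(−n/2) exp(−SS/(2σ²)), so the posterior is Inverse-Gamma(α + n/2, β + SS/2) = Inverse-Gamma(7.5, 42.18).
The mode of Inverse-Gamma(a, b) is b/(a+1) = 42.18/8.5 ≈ 4.962.

σ̂²_MAP = 4.962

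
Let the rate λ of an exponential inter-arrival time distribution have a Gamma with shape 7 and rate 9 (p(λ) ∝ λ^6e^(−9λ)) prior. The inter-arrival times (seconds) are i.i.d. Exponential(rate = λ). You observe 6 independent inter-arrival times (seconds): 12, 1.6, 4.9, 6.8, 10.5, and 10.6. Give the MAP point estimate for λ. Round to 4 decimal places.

The Exponential(rate=λ) likelihood is ∝ λ^n e^(−λΣtᵢ). Here n = 6 and Σtᵢ = 12 + 1.6 + 4.9 + 6.8 + 10.5 + 10.6 = 46.4.
Posterior ∝ λ^6e^(−9λ) · λ^6e^(−46.4λ) = λ^12e^(−55.4λ), i.e. Gamma(13, 55.4).
Mode = (a−1)/b = 12/55.4 ≈ 0.2166.

λ̂_MAP = 0.2166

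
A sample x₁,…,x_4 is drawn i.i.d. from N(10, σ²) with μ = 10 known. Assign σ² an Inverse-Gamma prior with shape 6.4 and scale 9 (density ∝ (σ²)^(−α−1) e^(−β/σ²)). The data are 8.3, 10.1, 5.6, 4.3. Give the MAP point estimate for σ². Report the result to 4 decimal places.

Sum of squared deviations about the known mean: SS = (8.3−10)² + (10.1−10)² + (5.6−10)² + (4.3−10)² = 54.75.
The Normal likelihood contributes (σ²)^(−n/2) exp(−SS/(2σ²)), so the posterior is Inverse-Gamma(α + n/2, β + SS/2) = Inverse-Gamma(8.4, 36.375).
The mode of Inverse-Gamma(a, b) is b/(a+1) = 36.375/9.4 ≈ 3.8697.

σ̂²_MAP = 3.8697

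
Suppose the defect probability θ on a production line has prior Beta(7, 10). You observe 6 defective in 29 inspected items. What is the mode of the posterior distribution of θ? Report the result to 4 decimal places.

θ̂_MAP = 0.2727

Prior: Beta(7, 10).
Data: 6 successes in 29 trials. The binomial likelihood contributes θ^6(1−θ)^23, so the posterior is Beta(7+6, 10+23) = Beta(13, 33).
For Beta(a, b) with a, b > 1 the mode is (a−1)/(a+b−2) = 12/44 ≈ 0.2727.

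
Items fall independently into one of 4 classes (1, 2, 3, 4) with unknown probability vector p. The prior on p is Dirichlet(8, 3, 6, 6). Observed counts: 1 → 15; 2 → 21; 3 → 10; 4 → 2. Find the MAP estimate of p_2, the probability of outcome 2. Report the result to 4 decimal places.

MAP estimate: 0.3433

The posterior is Dirichlet(αᵢ + nᵢ) = Dirichlet(23, 24, 16, 8).
For a Dirichlet(a₁,…,a_K) with all aᵢ > 1, the mode has j-th component (aⱼ − 1)/(Σaᵢ − K).
Here Σaᵢ = 71 and K = 4, so p_2 = (24 − 1)/(71 − 4) = 23/67 ≈ 0.3433.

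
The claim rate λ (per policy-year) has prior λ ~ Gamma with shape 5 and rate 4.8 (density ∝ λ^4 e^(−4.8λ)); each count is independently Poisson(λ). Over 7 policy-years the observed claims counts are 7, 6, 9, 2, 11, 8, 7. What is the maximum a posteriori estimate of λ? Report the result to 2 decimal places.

Σxᵢ = 7+6+9+2+11+8+7 = 50, with n = 7.
Posterior ∝ λ^4e^(−4.8λ) · λ^50e^(−7λ) = λ^54e^(−11.8λ), i.e. Gamma(shape=55, rate=11.8).
The mode of a Gamma(a, b) with a ≥ 1 (shape–rate) is (a−1)/b = 54/11.8 ≈ 4.58.

λ̂_MAP = 4.58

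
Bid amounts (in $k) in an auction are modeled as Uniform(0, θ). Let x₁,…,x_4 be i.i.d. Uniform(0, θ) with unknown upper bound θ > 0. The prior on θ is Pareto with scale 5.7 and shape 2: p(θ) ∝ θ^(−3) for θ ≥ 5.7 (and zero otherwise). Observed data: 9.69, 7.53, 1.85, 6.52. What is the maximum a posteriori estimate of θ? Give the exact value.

θ̂_MAP = 9.69

The Uniform(0, θ) likelihood is θ^(−n) for θ ≥ max(xᵢ), zero otherwise. Here max(xᵢ) = 9.69.
Posterior ∝ θ^(−3) · θ^(−4) = θ^(−7) on θ ≥ max(5.7, 9.69) = 9.69.
This density is strictly decreasing in θ, so the posterior mode lies at the lower boundary of the support.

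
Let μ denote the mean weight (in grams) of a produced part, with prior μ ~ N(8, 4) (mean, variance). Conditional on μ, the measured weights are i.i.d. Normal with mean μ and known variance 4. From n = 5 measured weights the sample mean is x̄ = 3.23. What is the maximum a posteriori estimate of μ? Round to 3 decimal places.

μ̂_MAP = 4.025

n = 5, x̄ = 3.23.
For a Normal prior and Normal likelihood with known variance, the posterior is Normal; its mode equals its mean, the precision-weighted average.
Prior precision 1/σ₀² = 1/4 = 0.25; data precision n/σ² = 5/4 = 1.25.
μ̂ = (0.25·8 + 1.25·3.23) / (0.25 + 1.25) = 6.0375/1.5 = 4.025.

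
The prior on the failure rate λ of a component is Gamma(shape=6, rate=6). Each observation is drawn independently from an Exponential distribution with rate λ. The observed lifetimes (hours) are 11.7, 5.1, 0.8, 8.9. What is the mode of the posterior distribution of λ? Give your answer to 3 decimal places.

λ̂_MAP = 0.277

The Exponential(rate=λ) likelihood is ∝ λ^n e^(−λΣtᵢ). Here n = 4 and Σtᵢ = 11.7 + 5.1 + 0.8 + 8.9 = 26.5.
Posterior ∝ λ^5e^(−6λ) · λ^4e^(−26.5λ) = λ^9e^(−32.5λ), i.e. Gamma(10, 32.5).
Mode = (a−1)/b = 9/32.5 ≈ 0.277.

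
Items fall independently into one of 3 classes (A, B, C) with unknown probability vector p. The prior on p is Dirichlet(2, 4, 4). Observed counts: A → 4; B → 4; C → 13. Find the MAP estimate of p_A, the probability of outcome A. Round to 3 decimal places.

MAP estimate of p_A = 0.179

The posterior is Dirichlet(αᵢ + nᵢ) = Dirichlet(6, 8, 17).
For a Dirichlet(a₁,…,a_K) with all aᵢ > 1, the mode has j-th component (aⱼ − 1)/(Σaᵢ − K).
Here Σaᵢ = 31 and K = 3, so p_A = (6 − 1)/(31 − 3) = 5/28 ≈ 0.179.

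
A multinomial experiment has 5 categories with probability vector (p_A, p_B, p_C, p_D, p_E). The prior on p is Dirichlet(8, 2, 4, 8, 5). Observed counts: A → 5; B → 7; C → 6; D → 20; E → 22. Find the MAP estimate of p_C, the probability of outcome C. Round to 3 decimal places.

MAP estimate of p_C = 0.110

The posterior is Dirichlet(αᵢ + nᵢ) = Dirichlet(13, 9, 10, 28, 27).
For a Dirichlet(a₁,…,a_K) with all aᵢ > 1, the mode has j-th component (aⱼ − 1)/(Σaᵢ − K).
Here Σaᵢ = 87 and K = 5, so p_C = (10 − 1)/(87 − 5) = 9/82 ≈ 0.110.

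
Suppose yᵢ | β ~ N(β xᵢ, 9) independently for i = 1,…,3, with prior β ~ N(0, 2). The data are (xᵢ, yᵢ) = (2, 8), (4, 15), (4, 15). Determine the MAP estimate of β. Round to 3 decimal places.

β̂_MAP = 3.358

log p(β | y) = −Σ(yᵢ − βxᵢ)²/(2·9) − β²/(2·2) + const.
Setting the derivative to zero: Σxᵢ(yᵢ − βxᵢ)/9 − β/2 = 0, so β = Σxᵢyᵢ / (Σxᵢ² + σ²/τ²).
Σxᵢyᵢ = 2·8 + 4·15 + 4·15 = 136; Σxᵢ² = 36; σ²/τ² = 4.5.
β̂_MAP = 136 / (36 + 4.5) = 136/40.5 ≈ 3.358.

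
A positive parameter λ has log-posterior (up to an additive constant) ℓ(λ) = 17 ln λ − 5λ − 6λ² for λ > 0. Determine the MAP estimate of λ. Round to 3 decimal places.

ℓ'(λ) = 17/λ − 5 − 12λ. Setting this to zero and multiplying by λ: 12λ² + 5λ − 17 = 0.
λ = (−5 + √(5² + 4·12·17)) / (2·12) = (−5 + √841) / 24 = (−5 + 29)/24 = 1.
ℓ''(λ) = −17/λ² − 12 < 0, confirming a maximum.

λ̂_MAP = 1.000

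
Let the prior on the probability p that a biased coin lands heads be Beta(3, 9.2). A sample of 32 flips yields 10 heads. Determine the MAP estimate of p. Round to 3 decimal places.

Prior: Beta(3, 9.2).
Data: 10 successes in 32 trials. The binomial likelihood contributes p^10(1−p)^22, so the posterior is Beta(3+10, 9.2+22) = Beta(13, 31.2).
For Beta(a, b) with a, b > 1 the mode is (a−1)/(a+b−2) = 12/42.2 ≈ 0.284.

p̂_MAP = 0.284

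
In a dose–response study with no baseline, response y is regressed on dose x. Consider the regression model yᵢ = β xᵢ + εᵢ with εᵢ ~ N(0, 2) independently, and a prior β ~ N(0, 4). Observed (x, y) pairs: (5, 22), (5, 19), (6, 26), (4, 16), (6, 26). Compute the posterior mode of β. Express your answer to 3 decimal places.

β̂_MAP = 4.195

log p(β | y) = −Σ(yᵢ − βxᵢ)²/(2·2) − β²/(2·4) + const.
Setting the derivative to zero: Σxᵢ(yᵢ − βxᵢ)/2 − β/4 = 0, so β = Σxᵢyᵢ / (Σxᵢ² + σ²/τ²).
Σxᵢyᵢ = 5·22 + 5·19 + 6·26 + 4·16 + 6·26 = 581; Σxᵢ² = 138; σ²/τ² = 0.5.
β̂_MAP = 581 / (138 + 0.5) = 581/138.5 ≈ 4.195.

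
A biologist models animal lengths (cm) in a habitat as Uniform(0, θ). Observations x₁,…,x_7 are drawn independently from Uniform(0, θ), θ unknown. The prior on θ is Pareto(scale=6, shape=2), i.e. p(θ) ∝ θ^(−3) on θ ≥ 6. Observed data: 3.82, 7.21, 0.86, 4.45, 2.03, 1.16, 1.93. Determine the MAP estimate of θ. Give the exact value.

θ̂_MAP = 7.21

The Uniform(0, θ) likelihood is θ^(−n) for θ ≥ max(xᵢ), zero otherwise. Here max(xᵢ) = 7.21.
Posterior ∝ θ^(−3) · θ^(−7) = θ^(−10) on θ ≥ max(6, 7.21) = 7.21.
This density is strictly decreasing in θ, so the posterior mode lies at the lower boundary of the support.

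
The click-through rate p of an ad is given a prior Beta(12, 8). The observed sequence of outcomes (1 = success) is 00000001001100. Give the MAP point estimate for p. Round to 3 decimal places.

p̂_MAP = 0.438

Prior: Beta(12, 8).
Data: 3 successes in 14 trials (from the sequence). The binomial likelihood contributes p^3(1−p)^11, so the posterior is Beta(12+3, 8+11) = Beta(15, 19).
For Beta(a, b) with a, b > 1 the mode is (a−1)/(a+b−2) = 14/32 ≈ 0.438.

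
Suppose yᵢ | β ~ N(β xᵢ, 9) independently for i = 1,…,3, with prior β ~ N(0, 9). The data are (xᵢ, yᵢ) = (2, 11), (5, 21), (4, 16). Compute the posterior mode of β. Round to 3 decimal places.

β̂_MAP = 4.152

log p(β | y) = −Σ(yᵢ − βxᵢ)²/(2·9) − β²/(2·9) + const.
Setting the derivative to zero: Σxᵢ(yᵢ − βxᵢ)/9 − β/9 = 0, so β = Σxᵢyᵢ / (Σxᵢ² + σ²/τ²).
Σxᵢyᵢ = 2·11 + 5·21 + 4·16 = 191; Σxᵢ² = 45; σ²/τ² = 1.
β̂_MAP = 191 / (45 + 1) = 191/46 ≈ 4.152.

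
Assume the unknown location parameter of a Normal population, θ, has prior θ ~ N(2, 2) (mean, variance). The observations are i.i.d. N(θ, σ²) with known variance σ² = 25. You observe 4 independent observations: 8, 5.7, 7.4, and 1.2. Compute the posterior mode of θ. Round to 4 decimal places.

n = 4; x̄ = (8 + 5.7 + 7.4 + 1.2)/4 = 22.3/4 = 5.575.
For a Normal prior and Normal likelihood with known variance, the posterior is Normal; its mode equals its mean, the precision-weighted average.
Prior precision 1/σ₀² = 1/2 = 0.5; data precision n/σ² = 4/25 = 0.16.
θ̂ = (0.5·2 + 0.16·5.575) / (0.5 + 0.16) = 1.892/0.66 = 43/15 ≈ 2.8667.

θ̂_MAP = 2.8667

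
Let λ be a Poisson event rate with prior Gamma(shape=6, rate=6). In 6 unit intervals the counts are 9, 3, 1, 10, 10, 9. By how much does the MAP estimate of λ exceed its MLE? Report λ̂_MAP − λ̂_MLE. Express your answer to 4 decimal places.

Σxᵢ = 42. Posterior is Gamma(48, 12); MAP = (48−1)/12 = 47/12 ≈ 3.91667.
MLE = x̄ = 42/6 ≈ 7.00000.
Difference = 47/12 − 42/6 = -37/12 ≈ -3.0833.

MAP − MLE = -3.0833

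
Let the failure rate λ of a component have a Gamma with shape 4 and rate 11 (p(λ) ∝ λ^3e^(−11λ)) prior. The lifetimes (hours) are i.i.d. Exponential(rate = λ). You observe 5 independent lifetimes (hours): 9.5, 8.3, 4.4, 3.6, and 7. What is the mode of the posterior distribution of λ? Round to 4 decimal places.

λ̂_MAP = 0.1826

The Exponential(rate=λ) likelihood is ∝ λ^n e^(−λΣtᵢ). Here n = 5 and Σtᵢ = 9.5 + 8.3 + 4.4 + 3.6 + 7 = 32.8.
Posterior ∝ λ^3e^(−11λ) · λ^5e^(−32.8λ) = λ^8e^(−43.8λ), i.e. Gamma(9, 43.8).
Mode = (a−1)/b = 8/43.8 ≈ 0.1826.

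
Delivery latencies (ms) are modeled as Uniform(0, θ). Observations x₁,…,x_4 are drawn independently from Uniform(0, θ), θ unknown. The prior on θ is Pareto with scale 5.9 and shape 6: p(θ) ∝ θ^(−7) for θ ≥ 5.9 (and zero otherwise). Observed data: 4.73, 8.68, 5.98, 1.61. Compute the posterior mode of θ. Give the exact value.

θ̂_MAP = 8.68

The Uniform(0, θ) likelihood is θ^(−n) for θ ≥ max(xᵢ), zero otherwise. Here max(xᵢ) = 8.68.
Posterior ∝ θ^(−7) · θ^(−4) = θ^(−11) on θ ≥ max(5.9, 8.68) = 8.68.
This density is strictly decreasing in θ, so the posterior mode lies at the lower boundary of the support.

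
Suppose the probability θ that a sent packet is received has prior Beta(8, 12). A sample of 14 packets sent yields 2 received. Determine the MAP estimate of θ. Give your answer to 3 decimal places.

θ̂_MAP = 0.281

Prior: Beta(8, 12).
Data: 2 successes in 14 trials. The binomial likelihood contributes θ^2(1−θ)^12, so the posterior is Beta(8+2, 12+12) = Beta(10, 24).
For Beta(a, b) with a, b > 1 the mode is (a−1)/(a+b−2) = 9/32 ≈ 0.281.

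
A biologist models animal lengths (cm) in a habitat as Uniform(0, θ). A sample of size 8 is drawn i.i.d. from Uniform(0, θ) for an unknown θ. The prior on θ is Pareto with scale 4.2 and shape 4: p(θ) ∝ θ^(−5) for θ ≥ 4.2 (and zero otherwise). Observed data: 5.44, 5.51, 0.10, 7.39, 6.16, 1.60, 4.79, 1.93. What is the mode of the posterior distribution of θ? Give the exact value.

θ̂_MAP = 7.39

The Uniform(0, θ) likelihood is θ^(−n) for θ ≥ max(xᵢ), zero otherwise. Here max(xᵢ) = 7.39.
Posterior ∝ θ^(−5) · θ^(−8) = θ^(−13) on θ ≥ max(4.2, 7.39) = 7.39.
This density is strictly decreasing in θ, so the posterior mode lies at the lower boundary of the support.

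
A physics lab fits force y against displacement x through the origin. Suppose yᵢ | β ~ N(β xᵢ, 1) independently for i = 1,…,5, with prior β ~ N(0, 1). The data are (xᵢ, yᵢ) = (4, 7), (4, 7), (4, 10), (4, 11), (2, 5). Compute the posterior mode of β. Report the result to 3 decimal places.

log p(β | y) = −Σ(yᵢ − βxᵢ)²/(2·1) − β²/(2·1) + const.
Setting the derivative to zero: Σxᵢ(yᵢ − βxᵢ)/1 − β/1 = 0, so β = Σxᵢyᵢ / (Σxᵢ² + σ²/τ²).
Σxᵢyᵢ = 4·7 + 4·7 + 4·10 + 4·11 + 2·5 = 150; Σxᵢ² = 68; σ²/τ² = 1.
β̂_MAP = 150 / (68 + 1) = 150/69 ≈ 2.174.

β̂_MAP = 2.174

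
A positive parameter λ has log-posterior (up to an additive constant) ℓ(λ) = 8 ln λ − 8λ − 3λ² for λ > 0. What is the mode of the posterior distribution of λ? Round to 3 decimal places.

ℓ'(λ) = 8/λ − 8 − 6λ. Setting this to zero and multiplying by λ: 6λ² + 8λ − 8 = 0.
λ = (−8 + √(8² + 4·6·8)) / (2·6) = (−8 + √256) / 12 = (−8 + 16)/12 = 2/3.
ℓ''(λ) = −8/λ² − 6 < 0, confirming a maximum.

λ̂_MAP = 0.667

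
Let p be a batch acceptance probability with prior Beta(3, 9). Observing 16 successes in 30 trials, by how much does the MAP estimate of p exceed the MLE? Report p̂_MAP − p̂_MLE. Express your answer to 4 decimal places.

MAP − MLE = -0.0833

Posterior is Beta(19, 23); MAP = (19−1)/(42−2) = 18/40 ≈ 0.45000.
MLE ignores the prior: p̂_MLE = k/n = 16/30 ≈ 0.53333.
Difference = 18/40 − 16/30 = -1/12 ≈ -0.0833.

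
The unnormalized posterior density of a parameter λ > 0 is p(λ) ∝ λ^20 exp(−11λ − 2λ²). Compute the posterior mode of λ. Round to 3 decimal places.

λ̂_MAP = 1.250

ℓ'(λ) = 20/λ − 11 − 4λ. Setting this to zero and multiplying by λ: 4λ² + 11λ − 20 = 0.
λ = (−11 + √(11² + 4·4·20)) / (2·4) = (−11 + √441) / 8 = (−11 + 21)/8 = 5/4.
ℓ''(λ) = −20/λ² − 4 < 0, confirming a maximum.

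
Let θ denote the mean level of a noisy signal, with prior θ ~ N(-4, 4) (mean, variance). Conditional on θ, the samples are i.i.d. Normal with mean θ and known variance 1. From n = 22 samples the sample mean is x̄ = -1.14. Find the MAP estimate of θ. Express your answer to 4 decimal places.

θ̂_MAP = -1.1721

n = 22, x̄ = -1.14.
For a Normal prior and Normal likelihood with known variance, the posterior is Normal; its mode equals its mean, the precision-weighted average.
Prior precision 1/σ₀² = 1/4 = 0.25; data precision n/σ² = 22/1 = 22.
θ̂ = (0.25·(-4) + 22·(-1.14)) / (0.25 + 22) = (-26.08)/22.25 = -2608/2225 ≈ -1.1721.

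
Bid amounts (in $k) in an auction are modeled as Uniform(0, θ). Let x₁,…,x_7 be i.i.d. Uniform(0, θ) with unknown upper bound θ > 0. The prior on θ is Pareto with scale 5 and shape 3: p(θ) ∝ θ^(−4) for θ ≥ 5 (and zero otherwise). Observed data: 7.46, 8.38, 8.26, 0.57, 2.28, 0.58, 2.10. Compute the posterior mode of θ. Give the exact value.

θ̂_MAP = 8.38

The Uniform(0, θ) likelihood is θ^(−n) for θ ≥ max(xᵢ), zero otherwise. Here max(xᵢ) = 8.38.
Posterior ∝ θ^(−4) · θ^(−7) = θ^(−11) on θ ≥ max(5, 8.38) = 8.38.
This density is strictly decreasing in θ, so the posterior mode lies at the lower boundary of the support.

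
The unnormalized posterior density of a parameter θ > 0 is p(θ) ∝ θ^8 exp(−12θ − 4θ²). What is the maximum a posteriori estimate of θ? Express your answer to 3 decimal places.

ℓ'(θ) = 8/θ − 12 − 8θ. Setting this to zero and multiplying by θ: 8θ² + 12θ − 8 = 0.
θ = (−12 + √(12² + 4·8·8)) / (2·8) = (−12 + √400) / 16 = (−12 + 20)/16 = 1/2.
ℓ''(θ) = −8/θ² − 8 < 0, confirming a maximum.

θ̂_MAP = 0.500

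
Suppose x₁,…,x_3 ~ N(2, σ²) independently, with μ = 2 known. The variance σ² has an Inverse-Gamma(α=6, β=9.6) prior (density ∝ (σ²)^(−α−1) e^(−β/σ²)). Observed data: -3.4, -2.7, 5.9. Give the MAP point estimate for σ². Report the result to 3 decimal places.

Sum of squared deviations about the known mean: SS = (-3.4−2)² + (-2.7−2)² + (5.9−2)² = 66.46.
The Normal likelihood contributes (σ²)^(−n/2) exp(−SS/(2σ²)), so the posterior is Inverse-Gamma(α + n/2, β + SS/2) = Inverse-Gamma(7.5, 42.83).
The mode of Inverse-Gamma(a, b) is b/(a+1) = 42.83/8.5 ≈ 5.039.

σ̂²_MAP = 5.039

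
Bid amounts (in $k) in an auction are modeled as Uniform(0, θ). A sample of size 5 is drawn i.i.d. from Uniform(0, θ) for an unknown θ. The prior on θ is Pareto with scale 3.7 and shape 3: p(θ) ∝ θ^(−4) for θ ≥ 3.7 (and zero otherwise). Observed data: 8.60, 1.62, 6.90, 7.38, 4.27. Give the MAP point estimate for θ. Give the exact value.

The Uniform(0, θ) likelihood is θ^(−n) for θ ≥ max(xᵢ), zero otherwise. Here max(xᵢ) = 8.60.
Posterior ∝ θ^(−4) · θ^(−5) = θ^(−9) on θ ≥ max(3.7, 8.60) = 8.60.
This density is strictly decreasing in θ, so the posterior mode lies at the lower boundary of the support.

θ̂_MAP = 8.60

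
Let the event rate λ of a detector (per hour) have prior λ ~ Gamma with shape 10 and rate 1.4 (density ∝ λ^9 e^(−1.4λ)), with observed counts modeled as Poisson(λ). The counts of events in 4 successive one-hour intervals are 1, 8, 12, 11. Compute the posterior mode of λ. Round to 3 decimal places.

Σxᵢ = 1+8+12+11 = 32, with n = 4.
Posterior ∝ λ^9e^(−1.4λ) · λ^32e^(−4λ) = λ^41e^(−5.4λ), i.e. Gamma(shape=42, rate=5.4).
The mode of a Gamma(a, b) with a ≥ 1 (shape–rate) is (a−1)/b = 41/5.4 ≈ 7.593.

λ̂_MAP = 7.593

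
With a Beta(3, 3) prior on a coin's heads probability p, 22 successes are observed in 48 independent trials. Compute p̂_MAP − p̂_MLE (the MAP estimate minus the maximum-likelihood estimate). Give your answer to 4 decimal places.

Posterior is Beta(25, 29); MAP = (25−1)/(54−2) = 24/52 ≈ 0.46154.
MLE ignores the prior: p̂_MLE = k/n = 22/48 ≈ 0.45833.
Difference = 24/52 − 22/48 = 1/312 ≈ 0.0032.

MAP − MLE = 0.0032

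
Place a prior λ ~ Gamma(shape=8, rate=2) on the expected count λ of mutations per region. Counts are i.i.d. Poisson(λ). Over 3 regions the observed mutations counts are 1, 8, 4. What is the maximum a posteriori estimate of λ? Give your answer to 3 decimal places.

Σxᵢ = 1+8+4 = 13, with n = 3.
Posterior ∝ λ^7e^(−2λ) · λ^13e^(−3λ) = λ^20e^(−5λ), i.e. Gamma(shape=21, rate=5).
The mode of a Gamma(a, b) with a ≥ 1 (shape–rate) is (a−1)/b = 20/5 ≈ 4.000.

λ̂_MAP = 4.000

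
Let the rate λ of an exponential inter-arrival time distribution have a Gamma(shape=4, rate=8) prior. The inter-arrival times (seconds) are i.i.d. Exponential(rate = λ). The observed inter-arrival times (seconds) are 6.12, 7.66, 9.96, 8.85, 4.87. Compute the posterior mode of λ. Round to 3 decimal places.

λ̂_MAP = 0.176

The Exponential(rate=λ) likelihood is ∝ λ^n e^(−λΣtᵢ). Here n = 5 and Σtᵢ = 6.12 + 7.66 + 9.96 + 8.85 + 4.87 = 37.46.
Posterior ∝ λ^3e^(−8λ) · λ^5e^(−37.46λ) = λ^8e^(−45.46λ), i.e. Gamma(9, 45.46).
Mode = (a−1)/b = 8/45.46 ≈ 0.176.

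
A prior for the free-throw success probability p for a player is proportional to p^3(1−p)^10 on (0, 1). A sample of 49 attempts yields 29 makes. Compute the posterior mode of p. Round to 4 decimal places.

The prior density ∝ p^3(1−p)^10 is the kernel of Beta(4, 11).
Data: 29 successes in 49 trials. The binomial likelihood contributes p^29(1−p)^20, so the posterior is Beta(4+29, 11+20) = Beta(33, 31).
For Beta(a, b) with a, b > 1 the mode is (a−1)/(a+b−2) = 32/62 ≈ 0.5161.

p̂_MAP = 0.5161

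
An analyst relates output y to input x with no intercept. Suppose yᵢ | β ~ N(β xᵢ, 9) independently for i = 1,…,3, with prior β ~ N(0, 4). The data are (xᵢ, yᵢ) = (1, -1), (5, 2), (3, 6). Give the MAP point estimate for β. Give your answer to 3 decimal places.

log p(β | y) = −Σ(yᵢ − βxᵢ)²/(2·9) − β²/(2·4) + const.
Setting the derivative to zero: Σxᵢ(yᵢ − βxᵢ)/9 − β/4 = 0, so β = Σxᵢyᵢ / (Σxᵢ² + σ²/τ²).
Σxᵢyᵢ = 1·(-1) + 5·2 + 3·6 = 27; Σxᵢ² = 35; σ²/τ² = 2.25.
β̂_MAP = 27 / (35 + 2.25) = 27/37.25 ≈ 0.725.

β̂_MAP = 0.725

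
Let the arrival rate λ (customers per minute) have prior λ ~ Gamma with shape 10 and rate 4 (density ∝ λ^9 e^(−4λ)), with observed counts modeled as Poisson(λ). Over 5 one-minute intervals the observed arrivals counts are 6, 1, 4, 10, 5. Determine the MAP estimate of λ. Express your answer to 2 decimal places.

λ̂_MAP = 3.89

Σxᵢ = 6+1+4+10+5 = 26, with n = 5.
Posterior ∝ λ^9e^(−4λ) · λ^26e^(−5λ) = λ^35e^(−9λ), i.e. Gamma(shape=36, rate=9).
The mode of a Gamma(a, b) with a ≥ 1 (shape–rate) is (a−1)/b = 35/9 ≈ 3.89.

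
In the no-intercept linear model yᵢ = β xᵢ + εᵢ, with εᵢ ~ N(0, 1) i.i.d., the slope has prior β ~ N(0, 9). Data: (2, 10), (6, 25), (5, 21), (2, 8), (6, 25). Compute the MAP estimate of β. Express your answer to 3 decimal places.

log p(β | y) = −Σ(yᵢ − βxᵢ)²/(2·1) − β²/(2·9) + const.
Setting the derivative to zero: Σxᵢ(yᵢ − βxᵢ)/1 − β/9 = 0, so β = Σxᵢyᵢ / (Σxᵢ² + σ²/τ²).
Σxᵢyᵢ = 2·10 + 6·25 + 5·21 + 2·8 + 6·25 = 441; Σxᵢ² = 105; σ²/τ² = 1/9.
β̂_MAP = 441 / (105 + 1/9) = 441/(946/9) = 3969/946 ≈ 4.196.

β̂_MAP = 4.196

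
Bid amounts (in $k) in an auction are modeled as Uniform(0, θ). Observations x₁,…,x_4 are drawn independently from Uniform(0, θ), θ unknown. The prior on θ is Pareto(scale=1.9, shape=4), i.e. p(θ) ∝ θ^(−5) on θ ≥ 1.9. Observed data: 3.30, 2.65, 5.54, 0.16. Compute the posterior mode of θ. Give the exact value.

The Uniform(0, θ) likelihood is θ^(−n) for θ ≥ max(xᵢ), zero otherwise. Here max(xᵢ) = 5.54.
Posterior ∝ θ^(−5) · θ^(−4) = θ^(−9) on θ ≥ max(1.9, 5.54) = 5.54.
This density is strictly decreasing in θ, so the posterior mode lies at the lower boundary of the support.

θ̂_MAP = 5.54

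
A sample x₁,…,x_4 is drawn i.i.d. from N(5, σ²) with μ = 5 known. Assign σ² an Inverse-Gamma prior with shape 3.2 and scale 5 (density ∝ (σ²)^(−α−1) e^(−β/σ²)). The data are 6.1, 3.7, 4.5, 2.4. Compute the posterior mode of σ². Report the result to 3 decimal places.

σ̂²_MAP = 1.606

Sum of squared deviations about the known mean: SS = (6.1−5)² + (3.7−5)² + (4.5−5)² + (2.4−5)² = 9.91.
The Normal likelihood contributes (σ²)^(−n/2) exp(−SS/(2σ²)), so the posterior is Inverse-Gamma(α + n/2, β + SS/2) = Inverse-Gamma(5.2, 9.955).
The mode of Inverse-Gamma(a, b) is b/(a+1) = 9.955/6.2 ≈ 1.606.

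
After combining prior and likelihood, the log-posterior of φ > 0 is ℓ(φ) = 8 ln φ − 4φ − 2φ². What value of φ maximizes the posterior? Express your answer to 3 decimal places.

φ̂_MAP = 1.000

ℓ'(φ) = 8/φ − 4 − 4φ. Setting this to zero and multiplying by φ: 4φ² + 4φ − 8 = 0.
φ = (−4 + √(4² + 4·4·8)) / (2·4) = (−4 + √144) / 8 = (−4 + 12)/8 = 1.
ℓ''(φ) = −8/φ² − 4 < 0, confirming a maximum.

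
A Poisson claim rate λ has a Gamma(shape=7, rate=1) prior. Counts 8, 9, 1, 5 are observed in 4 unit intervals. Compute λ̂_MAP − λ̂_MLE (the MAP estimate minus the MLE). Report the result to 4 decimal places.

Σxᵢ = 23. Posterior is Gamma(30, 5); MAP = (30−1)/5 = 29/5 ≈ 5.80000.
MLE = x̄ = 23/4 ≈ 5.75000.
Difference = 29/5 − 23/4 = 1/20 ≈ 0.0500.

MAP − MLE = 0.0500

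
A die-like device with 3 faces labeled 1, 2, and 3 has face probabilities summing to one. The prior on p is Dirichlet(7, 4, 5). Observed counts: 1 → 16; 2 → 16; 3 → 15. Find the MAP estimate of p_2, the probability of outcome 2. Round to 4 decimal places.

The posterior is Dirichlet(αᵢ + nᵢ) = Dirichlet(23, 20, 20).
For a Dirichlet(a₁,…,a_K) with all aᵢ > 1, the mode has j-th component (aⱼ − 1)/(Σaᵢ − K).
Here Σaᵢ = 63 and K = 3, so p_2 = (20 − 1)/(63 − 3) = 19/60 ≈ 0.3167.

MAP estimate: 0.3167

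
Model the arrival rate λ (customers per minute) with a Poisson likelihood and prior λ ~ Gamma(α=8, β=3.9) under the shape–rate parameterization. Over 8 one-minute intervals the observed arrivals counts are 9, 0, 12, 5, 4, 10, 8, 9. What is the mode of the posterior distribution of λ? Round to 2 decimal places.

Σxᵢ = 9+0+12+5+4+10+8+9 = 57, with n = 8.
Posterior ∝ λ^7e^(−3.9λ) · λ^57e^(−8λ) = λ^64e^(−11.9λ), i.e. Gamma(shape=65, rate=11.9).
The mode of a Gamma(a, b) with a ≥ 1 (shape–rate) is (a−1)/b = 64/11.9 ≈ 5.38.

λ̂_MAP = 5.38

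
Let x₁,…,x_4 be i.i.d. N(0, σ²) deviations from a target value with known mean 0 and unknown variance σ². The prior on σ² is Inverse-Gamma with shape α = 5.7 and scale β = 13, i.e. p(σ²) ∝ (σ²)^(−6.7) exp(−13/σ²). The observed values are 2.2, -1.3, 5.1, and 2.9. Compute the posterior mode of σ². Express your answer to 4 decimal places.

σ̂²_MAP = 3.8477

Sum of squared deviations about the known mean: SS = (2.2−0)² + (-1.3−0)² + (5.1−0)² + (2.9−0)² = 40.95.
The Normal likelihood contributes (σ²)^(−n/2) exp(−SS/(2σ²)), so the posterior is Inverse-Gamma(α + n/2, β + SS/2) = Inverse-Gamma(7.7, 33.475).
The mode of Inverse-Gamma(a, b) is b/(a+1) = 33.475/8.7 ≈ 3.8477.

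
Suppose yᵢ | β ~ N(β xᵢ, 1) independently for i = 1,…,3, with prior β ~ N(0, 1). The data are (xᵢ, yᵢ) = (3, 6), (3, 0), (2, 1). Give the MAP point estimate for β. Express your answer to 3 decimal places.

β̂_MAP = 0.870

log p(β | y) = −Σ(yᵢ − βxᵢ)²/(2·1) − β²/(2·1) + const.
Setting the derivative to zero: Σxᵢ(yᵢ − βxᵢ)/1 − β/1 = 0, so β = Σxᵢyᵢ / (Σxᵢ² + σ²/τ²).
Σxᵢyᵢ = 3·6 + 3·0 + 2·1 = 20; Σxᵢ² = 22; σ²/τ² = 1.
β̂_MAP = 20 / (22 + 1) = 20/23 ≈ 0.870.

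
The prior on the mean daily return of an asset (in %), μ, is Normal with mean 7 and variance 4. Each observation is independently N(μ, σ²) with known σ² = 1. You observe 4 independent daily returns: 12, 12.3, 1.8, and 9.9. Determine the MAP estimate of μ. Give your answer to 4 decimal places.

μ̂_MAP = 8.8824

n = 4; x̄ = (12 + 12.3 + 1.8 + 9.9)/4 = 36/4 = 9.
For a Normal prior and Normal likelihood with known variance, the posterior is Normal; its mode equals its mean, the precision-weighted average.
Prior precision 1/σ₀² = 1/4 = 0.25; data precision n/σ² = 4/1 = 4.
μ̂ = (0.25·7 + 4·9) / (0.25 + 4) = 37.75/4.25 = 151/17 ≈ 8.8824.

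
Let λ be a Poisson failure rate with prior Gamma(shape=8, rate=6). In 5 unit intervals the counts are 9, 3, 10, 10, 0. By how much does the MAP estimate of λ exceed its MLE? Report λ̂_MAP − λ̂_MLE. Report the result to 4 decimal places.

Σxᵢ = 32. Posterior is Gamma(40, 11); MAP = (40−1)/11 = 39/11 ≈ 3.54545.
MLE = x̄ = 32/5 ≈ 6.40000.
Difference = 39/11 − 32/5 = -157/55 ≈ -2.8545.

MAP − MLE = -2.8545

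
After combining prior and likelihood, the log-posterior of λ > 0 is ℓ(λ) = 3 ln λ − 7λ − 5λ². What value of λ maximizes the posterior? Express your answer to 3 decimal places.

λ̂_MAP = 0.300

ℓ'(λ) = 3/λ − 7 − 10λ. Setting this to zero and multiplying by λ: 10λ² + 7λ − 3 = 0.
λ = (−7 + √(7² + 4·10·3)) / (2·10) = (−7 + √169) / 20 = (−7 + 13)/20 = 3/10.
ℓ''(λ) = −3/λ² − 10 < 0, confirming a maximum.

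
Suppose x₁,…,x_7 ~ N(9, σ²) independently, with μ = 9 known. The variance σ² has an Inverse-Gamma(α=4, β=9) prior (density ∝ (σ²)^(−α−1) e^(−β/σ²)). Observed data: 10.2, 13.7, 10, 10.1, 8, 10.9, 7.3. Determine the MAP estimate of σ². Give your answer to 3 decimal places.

Sum of squared deviations about the known mean: SS = (10.2−9)² + (13.7−9)² + (10−9)² + (10.1−9)² + (8−9)² + (10.9−9)² + (7.3−9)² = 33.24.
The Normal likelihood contributes (σ²)^(−n/2) exp(−SS/(2σ²)), so the posterior is Inverse-Gamma(α + n/2, β + SS/2) = Inverse-Gamma(7.5, 25.62).
The mode of Inverse-Gamma(a, b) is b/(a+1) = 25.62/8.5 ≈ 3.014.

σ̂²_MAP = 3.014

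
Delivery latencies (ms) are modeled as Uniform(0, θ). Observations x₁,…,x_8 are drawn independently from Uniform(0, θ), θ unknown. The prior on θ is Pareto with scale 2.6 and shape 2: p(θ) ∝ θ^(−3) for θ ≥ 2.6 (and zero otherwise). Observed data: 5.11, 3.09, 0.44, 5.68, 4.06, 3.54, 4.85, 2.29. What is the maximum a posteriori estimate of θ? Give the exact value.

θ̂_MAP = 5.68

The Uniform(0, θ) likelihood is θ^(−n) for θ ≥ max(xᵢ), zero otherwise. Here max(xᵢ) = 5.68.
Posterior ∝ θ^(−3) · θ^(−8) = θ^(−11) on θ ≥ max(2.6, 5.68) = 5.68.
This density is strictly decreasing in θ, so the posterior mode lies at the lower boundary of the support.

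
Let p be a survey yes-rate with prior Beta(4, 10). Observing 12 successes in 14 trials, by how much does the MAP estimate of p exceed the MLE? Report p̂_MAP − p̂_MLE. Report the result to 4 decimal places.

MAP − MLE = -0.2802

Posterior is Beta(16, 12); MAP = (16−1)/(28−2) = 15/26 ≈ 0.57692.
MLE ignores the prior: p̂_MLE = k/n = 12/14 ≈ 0.85714.
Difference = 15/26 − 12/14 = -51/182 ≈ -0.2802.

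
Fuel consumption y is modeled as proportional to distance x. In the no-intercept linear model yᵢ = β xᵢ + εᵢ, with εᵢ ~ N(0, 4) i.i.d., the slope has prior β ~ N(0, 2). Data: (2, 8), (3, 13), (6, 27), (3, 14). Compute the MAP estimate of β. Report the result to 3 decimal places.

log p(β | y) = −Σ(yᵢ − βxᵢ)²/(2·4) − β²/(2·2) + const.
Setting the derivative to zero: Σxᵢ(yᵢ − βxᵢ)/4 − β/2 = 0, so β = Σxᵢyᵢ / (Σxᵢ² + σ²/τ²).
Σxᵢyᵢ = 2·8 + 3·13 + 6·27 + 3·14 = 259; Σxᵢ² = 58; σ²/τ² = 2.
β̂_MAP = 259 / (58 + 2) = 259/60 ≈ 4.317.

β̂_MAP = 4.317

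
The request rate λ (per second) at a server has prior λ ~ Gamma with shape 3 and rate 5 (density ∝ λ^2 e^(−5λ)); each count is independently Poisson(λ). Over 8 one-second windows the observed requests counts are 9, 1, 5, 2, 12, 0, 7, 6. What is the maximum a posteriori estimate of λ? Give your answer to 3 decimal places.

Σxᵢ = 9+1+5+2+12+0+7+6 = 42, with n = 8.
Posterior ∝ λ^2e^(−5λ) · λ^42e^(−8λ) = λ^44e^(−13λ), i.e. Gamma(shape=45, rate=13).
The mode of a Gamma(a, b) with a ≥ 1 (shape–rate) is (a−1)/b = 44/13 ≈ 3.385.

λ̂_MAP = 3.385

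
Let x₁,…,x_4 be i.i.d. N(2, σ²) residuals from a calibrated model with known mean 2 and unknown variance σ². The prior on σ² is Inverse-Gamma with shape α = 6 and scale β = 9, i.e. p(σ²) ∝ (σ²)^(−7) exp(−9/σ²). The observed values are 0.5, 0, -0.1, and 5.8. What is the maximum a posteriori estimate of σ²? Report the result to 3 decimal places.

σ̂²_MAP = 2.394

Sum of squared deviations about the known mean: SS = (0.5−2)² + (0−2)² + (-0.1−2)² + (5.8−2)² = 25.1.
The Normal likelihood contributes (σ²)^(−n/2) exp(−SS/(2σ²)), so the posterior is Inverse-Gamma(α + n/2, β + SS/2) = Inverse-Gamma(8, 21.55).
The mode of Inverse-Gamma(a, b) is b/(a+1) = 21.55/9 ≈ 2.394.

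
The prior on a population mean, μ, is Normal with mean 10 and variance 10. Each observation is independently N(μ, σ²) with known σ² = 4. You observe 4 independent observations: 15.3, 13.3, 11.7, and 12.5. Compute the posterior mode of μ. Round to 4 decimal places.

n = 4; x̄ = (15.3 + 13.3 + 11.7 + 12.5)/4 = 52.8/4 = 13.2.
For a Normal prior and Normal likelihood with known variance, the posterior is Normal; its mode equals its mean, the precision-weighted average.
Prior precision 1/σ₀² = 1/10 = 0.1; data precision n/σ² = 4/4 = 1.
μ̂ = (0.1·10 + 1·13.2) / (0.1 + 1) = 14.2/1.1 = 142/11 ≈ 12.9091.

μ̂_MAP = 12.9091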